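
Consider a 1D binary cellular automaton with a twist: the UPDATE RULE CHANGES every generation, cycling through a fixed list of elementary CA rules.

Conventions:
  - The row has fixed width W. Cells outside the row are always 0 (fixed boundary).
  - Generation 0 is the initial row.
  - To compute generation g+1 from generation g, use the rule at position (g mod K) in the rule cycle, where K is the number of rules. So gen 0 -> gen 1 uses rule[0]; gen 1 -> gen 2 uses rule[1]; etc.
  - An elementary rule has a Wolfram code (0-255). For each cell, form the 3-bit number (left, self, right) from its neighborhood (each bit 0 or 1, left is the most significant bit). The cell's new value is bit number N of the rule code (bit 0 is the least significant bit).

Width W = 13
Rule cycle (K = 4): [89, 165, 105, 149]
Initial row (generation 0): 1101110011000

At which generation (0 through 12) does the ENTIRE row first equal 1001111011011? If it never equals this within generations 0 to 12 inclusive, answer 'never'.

Answer: never

Derivation:
Gen 0: 1101110011000
Gen 1 (rule 89): 1101011011111
Gen 2 (rule 165): 0011100101110
Gen 3 (rule 105): 1010100011010
Gen 4 (rule 149): 1010111000011
Gen 5 (rule 89): 0000101111011
Gen 6 (rule 165): 1110110110100
Gen 7 (rule 105): 1011111111001
Gen 8 (rule 149): 1001111110101
Gen 9 (rule 89): 0101000010000
Gen 10 (rule 165): 0111011010111
Gen 11 (rule 105): 0101111101101
Gen 12 (rule 149): 0100111000001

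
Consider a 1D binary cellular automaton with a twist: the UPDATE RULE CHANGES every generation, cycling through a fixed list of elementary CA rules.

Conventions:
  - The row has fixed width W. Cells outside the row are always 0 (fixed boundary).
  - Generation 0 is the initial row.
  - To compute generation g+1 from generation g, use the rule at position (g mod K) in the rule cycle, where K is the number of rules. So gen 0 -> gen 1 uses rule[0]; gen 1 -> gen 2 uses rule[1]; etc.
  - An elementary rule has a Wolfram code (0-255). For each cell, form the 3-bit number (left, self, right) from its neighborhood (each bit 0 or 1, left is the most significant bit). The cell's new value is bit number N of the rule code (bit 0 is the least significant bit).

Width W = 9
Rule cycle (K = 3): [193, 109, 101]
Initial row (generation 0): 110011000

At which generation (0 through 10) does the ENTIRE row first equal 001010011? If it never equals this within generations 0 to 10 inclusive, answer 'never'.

Gen 0: 110011000
Gen 1 (rule 193): 010001011
Gen 2 (rule 109): 010101111
Gen 3 (rule 101): 011110001
Gen 4 (rule 193): 001110100
Gen 5 (rule 109): 101011101
Gen 6 (rule 101): 111100111
Gen 7 (rule 193): 011100011
Gen 8 (rule 109): 010101011
Gen 9 (rule 101): 011111101
Gen 10 (rule 193): 001111100

Answer: never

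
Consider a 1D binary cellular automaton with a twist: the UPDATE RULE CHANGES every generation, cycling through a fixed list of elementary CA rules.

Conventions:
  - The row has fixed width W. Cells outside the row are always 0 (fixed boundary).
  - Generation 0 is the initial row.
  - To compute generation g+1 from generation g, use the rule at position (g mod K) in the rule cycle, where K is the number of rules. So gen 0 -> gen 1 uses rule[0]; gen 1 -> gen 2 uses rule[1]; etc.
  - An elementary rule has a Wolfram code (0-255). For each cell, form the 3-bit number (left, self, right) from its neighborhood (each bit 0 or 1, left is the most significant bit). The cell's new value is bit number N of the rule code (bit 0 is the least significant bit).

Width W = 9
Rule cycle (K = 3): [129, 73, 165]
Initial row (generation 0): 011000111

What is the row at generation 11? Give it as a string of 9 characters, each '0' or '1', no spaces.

Answer: 111111111

Derivation:
Gen 0: 011000111
Gen 1 (rule 129): 000010010
Gen 2 (rule 73): 111000000
Gen 3 (rule 165): 010011111
Gen 4 (rule 129): 000001110
Gen 5 (rule 73): 111101010
Gen 6 (rule 165): 011011110
Gen 7 (rule 129): 000001100
Gen 8 (rule 73): 111101101
Gen 9 (rule 165): 011010011
Gen 10 (rule 129): 000000000
Gen 11 (rule 73): 111111111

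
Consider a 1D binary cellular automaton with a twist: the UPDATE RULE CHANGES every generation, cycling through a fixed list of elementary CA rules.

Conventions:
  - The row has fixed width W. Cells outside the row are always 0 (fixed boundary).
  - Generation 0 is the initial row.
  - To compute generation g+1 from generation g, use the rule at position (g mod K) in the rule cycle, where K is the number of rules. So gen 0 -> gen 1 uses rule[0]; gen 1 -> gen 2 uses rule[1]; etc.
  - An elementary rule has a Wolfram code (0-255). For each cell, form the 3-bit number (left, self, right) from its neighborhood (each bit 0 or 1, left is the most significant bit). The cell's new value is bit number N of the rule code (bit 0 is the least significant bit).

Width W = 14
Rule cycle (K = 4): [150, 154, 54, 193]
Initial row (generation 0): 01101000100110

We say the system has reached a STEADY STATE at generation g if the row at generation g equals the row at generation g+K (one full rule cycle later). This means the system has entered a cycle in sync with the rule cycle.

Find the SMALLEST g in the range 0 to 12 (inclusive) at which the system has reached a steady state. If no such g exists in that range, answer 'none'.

Gen 0: 01101000100110
Gen 1 (rule 150): 10001101111001
Gen 2 (rule 154): 01011001110110
Gen 3 (rule 54): 11100110001001
Gen 4 (rule 193): 01100010100000
Gen 5 (rule 150): 10010110110000
Gen 6 (rule 154): 01100100101000
Gen 7 (rule 54): 10011111111100
Gen 8 (rule 193): 00001111111101
Gen 9 (rule 150): 00010111111001
Gen 10 (rule 154): 00100111110110
Gen 11 (rule 54): 01111000001001
Gen 12 (rule 193): 00111011100000
Gen 13 (rule 150): 01010001010000
Gen 14 (rule 154): 10001010001000
Gen 15 (rule 54): 11011111011100
Gen 16 (rule 193): 01001111001101

Answer: none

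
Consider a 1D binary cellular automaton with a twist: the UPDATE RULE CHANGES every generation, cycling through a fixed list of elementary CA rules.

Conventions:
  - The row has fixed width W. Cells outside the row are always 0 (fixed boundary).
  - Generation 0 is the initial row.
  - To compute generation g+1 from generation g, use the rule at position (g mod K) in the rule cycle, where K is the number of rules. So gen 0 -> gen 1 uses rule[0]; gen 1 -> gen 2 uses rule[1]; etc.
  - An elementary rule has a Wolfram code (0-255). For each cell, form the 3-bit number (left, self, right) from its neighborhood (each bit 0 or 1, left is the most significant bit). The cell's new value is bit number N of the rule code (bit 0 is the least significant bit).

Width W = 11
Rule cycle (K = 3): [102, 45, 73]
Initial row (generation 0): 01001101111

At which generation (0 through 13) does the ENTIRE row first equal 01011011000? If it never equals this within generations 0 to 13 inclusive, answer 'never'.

Gen 0: 01001101111
Gen 1 (rule 102): 11010110001
Gen 2 (rule 45): 10111100101
Gen 3 (rule 73): 00100100000
Gen 4 (rule 102): 01101100000
Gen 5 (rule 45): 01011001111
Gen 6 (rule 73): 00011001001
Gen 7 (rule 102): 00101011011
Gen 8 (rule 45): 10111110110
Gen 9 (rule 73): 00100010110
Gen 10 (rule 102): 01100111010
Gen 11 (rule 45): 01000100110
Gen 12 (rule 73): 00010000110
Gen 13 (rule 102): 00110001010

Answer: never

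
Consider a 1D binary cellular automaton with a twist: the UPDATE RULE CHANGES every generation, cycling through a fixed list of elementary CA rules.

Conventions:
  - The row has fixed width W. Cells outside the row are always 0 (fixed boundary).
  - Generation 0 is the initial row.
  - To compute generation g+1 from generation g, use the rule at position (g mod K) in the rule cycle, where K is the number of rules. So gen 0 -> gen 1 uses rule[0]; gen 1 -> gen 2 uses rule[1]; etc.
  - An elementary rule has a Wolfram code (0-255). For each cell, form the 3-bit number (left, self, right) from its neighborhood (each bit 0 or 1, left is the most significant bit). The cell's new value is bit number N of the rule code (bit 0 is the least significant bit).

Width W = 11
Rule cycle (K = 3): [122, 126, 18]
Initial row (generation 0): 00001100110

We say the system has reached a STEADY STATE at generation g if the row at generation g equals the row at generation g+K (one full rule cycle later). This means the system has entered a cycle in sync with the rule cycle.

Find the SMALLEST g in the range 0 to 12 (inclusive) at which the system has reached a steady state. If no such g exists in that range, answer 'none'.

Gen 0: 00001100110
Gen 1 (rule 122): 00011111111
Gen 2 (rule 126): 00110000001
Gen 3 (rule 18): 01001000010
Gen 4 (rule 122): 10110100101
Gen 5 (rule 126): 11111111111
Gen 6 (rule 18): 00000000000
Gen 7 (rule 122): 00000000000
Gen 8 (rule 126): 00000000000
Gen 9 (rule 18): 00000000000
Gen 10 (rule 122): 00000000000
Gen 11 (rule 126): 00000000000
Gen 12 (rule 18): 00000000000
Gen 13 (rule 122): 00000000000
Gen 14 (rule 126): 00000000000
Gen 15 (rule 18): 00000000000

Answer: 6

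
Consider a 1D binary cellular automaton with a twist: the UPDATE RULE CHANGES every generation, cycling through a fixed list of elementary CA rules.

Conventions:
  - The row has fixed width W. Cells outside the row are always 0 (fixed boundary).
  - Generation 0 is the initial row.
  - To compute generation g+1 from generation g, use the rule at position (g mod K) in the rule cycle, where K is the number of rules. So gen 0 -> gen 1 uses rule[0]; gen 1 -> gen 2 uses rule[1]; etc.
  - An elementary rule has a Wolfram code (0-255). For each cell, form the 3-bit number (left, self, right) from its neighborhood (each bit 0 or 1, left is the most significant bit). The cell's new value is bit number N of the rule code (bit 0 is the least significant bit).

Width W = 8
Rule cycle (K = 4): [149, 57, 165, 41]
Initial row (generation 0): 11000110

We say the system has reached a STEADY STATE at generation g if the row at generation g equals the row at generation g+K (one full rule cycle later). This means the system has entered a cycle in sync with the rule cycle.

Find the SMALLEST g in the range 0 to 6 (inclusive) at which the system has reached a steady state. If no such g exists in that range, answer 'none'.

Gen 0: 11000110
Gen 1 (rule 149): 00110001
Gen 2 (rule 57): 10101100
Gen 3 (rule 165): 11110001
Gen 4 (rule 41): 10000100
Gen 5 (rule 149): 11110111
Gen 6 (rule 57): 10001100
Gen 7 (rule 165): 10100001
Gen 8 (rule 41): 01001100
Gen 9 (rule 149): 01100011
Gen 10 (rule 57): 01011010

Answer: none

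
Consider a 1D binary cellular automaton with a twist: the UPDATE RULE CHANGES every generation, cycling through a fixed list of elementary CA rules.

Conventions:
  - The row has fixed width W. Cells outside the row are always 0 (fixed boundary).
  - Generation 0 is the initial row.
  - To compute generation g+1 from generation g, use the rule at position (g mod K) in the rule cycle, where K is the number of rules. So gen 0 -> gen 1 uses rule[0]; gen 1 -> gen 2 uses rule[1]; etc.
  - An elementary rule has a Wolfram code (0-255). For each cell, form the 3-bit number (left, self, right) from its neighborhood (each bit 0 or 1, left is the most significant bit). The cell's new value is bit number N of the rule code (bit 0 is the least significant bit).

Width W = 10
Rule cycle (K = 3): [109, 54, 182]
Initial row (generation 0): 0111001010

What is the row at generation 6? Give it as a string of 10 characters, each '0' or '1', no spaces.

Answer: 0110100000

Derivation:
Gen 0: 0111001010
Gen 1 (rule 109): 0101001110
Gen 2 (rule 54): 1111110001
Gen 3 (rule 182): 0111101011
Gen 4 (rule 109): 0100111111
Gen 5 (rule 54): 1111000000
Gen 6 (rule 182): 0110100000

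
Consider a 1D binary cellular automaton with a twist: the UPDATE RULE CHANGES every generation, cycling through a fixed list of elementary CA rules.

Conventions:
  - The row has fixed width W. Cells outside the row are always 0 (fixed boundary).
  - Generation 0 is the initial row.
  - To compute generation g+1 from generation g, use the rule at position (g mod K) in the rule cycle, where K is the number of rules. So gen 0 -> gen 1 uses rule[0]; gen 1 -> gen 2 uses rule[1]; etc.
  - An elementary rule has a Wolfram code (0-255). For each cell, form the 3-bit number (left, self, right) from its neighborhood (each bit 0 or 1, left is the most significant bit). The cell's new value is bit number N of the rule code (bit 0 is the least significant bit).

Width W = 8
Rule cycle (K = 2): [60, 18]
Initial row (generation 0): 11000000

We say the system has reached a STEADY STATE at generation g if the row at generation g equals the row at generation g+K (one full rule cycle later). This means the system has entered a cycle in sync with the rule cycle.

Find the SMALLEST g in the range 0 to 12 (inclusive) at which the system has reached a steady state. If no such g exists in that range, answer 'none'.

Answer: 10

Derivation:
Gen 0: 11000000
Gen 1 (rule 60): 10100000
Gen 2 (rule 18): 00010000
Gen 3 (rule 60): 00011000
Gen 4 (rule 18): 00100100
Gen 5 (rule 60): 00110110
Gen 6 (rule 18): 01000001
Gen 7 (rule 60): 01100001
Gen 8 (rule 18): 10010010
Gen 9 (rule 60): 11011011
Gen 10 (rule 18): 00000000
Gen 11 (rule 60): 00000000
Gen 12 (rule 18): 00000000
Gen 13 (rule 60): 00000000
Gen 14 (rule 18): 00000000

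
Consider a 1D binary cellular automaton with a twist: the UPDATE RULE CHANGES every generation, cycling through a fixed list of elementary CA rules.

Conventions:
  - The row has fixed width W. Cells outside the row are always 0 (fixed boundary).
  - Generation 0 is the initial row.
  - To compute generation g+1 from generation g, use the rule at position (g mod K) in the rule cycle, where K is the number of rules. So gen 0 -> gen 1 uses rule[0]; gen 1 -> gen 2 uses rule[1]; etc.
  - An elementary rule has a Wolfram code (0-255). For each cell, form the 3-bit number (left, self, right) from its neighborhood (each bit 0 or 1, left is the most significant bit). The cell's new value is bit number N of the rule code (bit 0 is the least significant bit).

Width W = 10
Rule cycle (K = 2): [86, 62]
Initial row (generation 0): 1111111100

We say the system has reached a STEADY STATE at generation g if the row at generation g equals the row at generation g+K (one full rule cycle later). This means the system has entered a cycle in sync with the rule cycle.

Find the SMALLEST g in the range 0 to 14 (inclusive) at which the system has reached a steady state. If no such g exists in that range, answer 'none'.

Gen 0: 1111111100
Gen 1 (rule 86): 0000000110
Gen 2 (rule 62): 0000001101
Gen 3 (rule 86): 0000010101
Gen 4 (rule 62): 0000111111
Gen 5 (rule 86): 0001000001
Gen 6 (rule 62): 0011100011
Gen 7 (rule 86): 0100110101
Gen 8 (rule 62): 1111101111
Gen 9 (rule 86): 0000100001
Gen 10 (rule 62): 0001110011
Gen 11 (rule 86): 0010011101
Gen 12 (rule 62): 0111110011
Gen 13 (rule 86): 1000011101
Gen 14 (rule 62): 1100110011
Gen 15 (rule 86): 0111011101
Gen 16 (rule 62): 1100110011

Answer: 14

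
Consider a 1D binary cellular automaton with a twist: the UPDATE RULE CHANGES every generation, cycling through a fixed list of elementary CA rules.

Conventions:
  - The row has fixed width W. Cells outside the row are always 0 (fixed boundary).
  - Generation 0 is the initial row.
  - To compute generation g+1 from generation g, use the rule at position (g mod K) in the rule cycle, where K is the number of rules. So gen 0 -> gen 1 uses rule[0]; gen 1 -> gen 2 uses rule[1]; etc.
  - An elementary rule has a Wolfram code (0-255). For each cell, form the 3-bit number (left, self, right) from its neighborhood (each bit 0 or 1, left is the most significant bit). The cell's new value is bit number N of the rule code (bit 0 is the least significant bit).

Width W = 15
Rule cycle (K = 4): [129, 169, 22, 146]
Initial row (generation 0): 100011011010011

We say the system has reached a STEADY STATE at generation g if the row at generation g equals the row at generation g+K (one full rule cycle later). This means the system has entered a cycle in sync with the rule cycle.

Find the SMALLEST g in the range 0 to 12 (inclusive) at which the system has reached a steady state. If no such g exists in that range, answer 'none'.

Gen 0: 100011011010011
Gen 1 (rule 129): 001000000000000
Gen 2 (rule 169): 100011111111111
Gen 3 (rule 22): 110100000000000
Gen 4 (rule 146): 000010000000000
Gen 5 (rule 129): 111000111111111
Gen 6 (rule 169): 110010111111110
Gen 7 (rule 22): 001110000000001
Gen 8 (rule 146): 010101000000010
Gen 9 (rule 129): 000000011111000
Gen 10 (rule 169): 111111011110011
Gen 11 (rule 22): 000000000001100
Gen 12 (rule 146): 000000000010010
Gen 13 (rule 129): 111111111000000
Gen 14 (rule 169): 111111110011111
Gen 15 (rule 22): 000000001100000
Gen 16 (rule 146): 000000010010000

Answer: none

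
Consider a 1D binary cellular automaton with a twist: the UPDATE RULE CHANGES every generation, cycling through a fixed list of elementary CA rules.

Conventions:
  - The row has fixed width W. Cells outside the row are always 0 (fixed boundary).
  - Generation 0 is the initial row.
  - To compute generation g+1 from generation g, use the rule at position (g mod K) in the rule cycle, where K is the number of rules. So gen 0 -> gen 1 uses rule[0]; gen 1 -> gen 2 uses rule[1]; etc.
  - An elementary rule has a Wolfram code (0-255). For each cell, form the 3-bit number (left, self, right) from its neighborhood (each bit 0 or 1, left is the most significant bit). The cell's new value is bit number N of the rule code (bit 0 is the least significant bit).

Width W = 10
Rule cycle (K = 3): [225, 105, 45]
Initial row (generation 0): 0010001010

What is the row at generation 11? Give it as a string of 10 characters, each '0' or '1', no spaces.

Gen 0: 0010001010
Gen 1 (rule 225): 1000100100
Gen 2 (rule 105): 0010000001
Gen 3 (rule 45): 1010111101
Gen 4 (rule 225): 0101011110
Gen 5 (rule 105): 0010110010
Gen 6 (rule 45): 1011100010
Gen 7 (rule 225): 0101101000
Gen 8 (rule 105): 0011110011
Gen 9 (rule 45): 1010000010
Gen 10 (rule 225): 0100111000
Gen 11 (rule 105): 0000101011

Answer: 0000101011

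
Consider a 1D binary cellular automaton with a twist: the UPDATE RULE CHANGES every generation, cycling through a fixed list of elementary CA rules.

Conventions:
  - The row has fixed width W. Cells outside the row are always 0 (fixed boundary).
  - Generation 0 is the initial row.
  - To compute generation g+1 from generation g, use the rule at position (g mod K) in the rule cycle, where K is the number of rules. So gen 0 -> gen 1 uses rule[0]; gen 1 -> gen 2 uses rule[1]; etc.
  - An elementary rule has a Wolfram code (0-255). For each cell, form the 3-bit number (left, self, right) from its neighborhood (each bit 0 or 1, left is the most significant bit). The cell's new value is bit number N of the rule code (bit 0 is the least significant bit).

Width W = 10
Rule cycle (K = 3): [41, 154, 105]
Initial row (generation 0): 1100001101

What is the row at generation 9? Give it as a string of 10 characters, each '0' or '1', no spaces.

Answer: 1011111110

Derivation:
Gen 0: 1100001101
Gen 1 (rule 41): 1001101010
Gen 2 (rule 154): 0111000001
Gen 3 (rule 105): 0101011100
Gen 4 (rule 41): 0010110001
Gen 5 (rule 154): 0100101010
Gen 6 (rule 105): 0000010100
Gen 7 (rule 41): 1111001001
Gen 8 (rule 154): 1110110110
Gen 9 (rule 105): 1011111110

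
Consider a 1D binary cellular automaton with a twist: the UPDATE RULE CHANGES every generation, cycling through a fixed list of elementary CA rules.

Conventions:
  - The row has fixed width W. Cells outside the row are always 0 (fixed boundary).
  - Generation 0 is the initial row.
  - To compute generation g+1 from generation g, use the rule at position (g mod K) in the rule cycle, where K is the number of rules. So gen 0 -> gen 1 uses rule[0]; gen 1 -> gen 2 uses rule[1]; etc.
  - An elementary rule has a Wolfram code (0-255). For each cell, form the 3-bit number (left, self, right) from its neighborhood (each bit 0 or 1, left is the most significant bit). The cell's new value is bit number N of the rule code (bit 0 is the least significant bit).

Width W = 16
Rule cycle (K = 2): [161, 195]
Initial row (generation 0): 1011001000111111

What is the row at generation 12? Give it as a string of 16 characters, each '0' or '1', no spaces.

Gen 0: 1011001000111111
Gen 1 (rule 161): 0100000010011110
Gen 2 (rule 195): 1001111100101110
Gen 3 (rule 161): 0000111000010100
Gen 4 (rule 195): 1111011011100001
Gen 5 (rule 161): 0110100101001100
Gen 6 (rule 195): 1010001000010101
Gen 7 (rule 161): 0100100011001010
Gen 8 (rule 195): 1001001101010000
Gen 9 (rule 161): 0000000010100111
Gen 10 (rule 195): 1111111100001011
Gen 11 (rule 161): 0111111001100100
Gen 12 (rule 195): 1011111010101001

Answer: 1011111010101001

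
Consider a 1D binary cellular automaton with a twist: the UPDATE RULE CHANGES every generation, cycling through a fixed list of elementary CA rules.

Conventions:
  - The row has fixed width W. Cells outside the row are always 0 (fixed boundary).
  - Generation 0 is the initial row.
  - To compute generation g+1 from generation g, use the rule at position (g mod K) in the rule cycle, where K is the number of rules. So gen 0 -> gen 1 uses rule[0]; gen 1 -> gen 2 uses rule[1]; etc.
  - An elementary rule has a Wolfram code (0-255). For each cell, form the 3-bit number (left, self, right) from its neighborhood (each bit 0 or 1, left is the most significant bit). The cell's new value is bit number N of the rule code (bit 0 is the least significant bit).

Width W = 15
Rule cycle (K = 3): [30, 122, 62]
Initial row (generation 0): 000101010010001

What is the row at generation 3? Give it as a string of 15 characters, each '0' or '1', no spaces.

Gen 0: 000101010010001
Gen 1 (rule 30): 001101011111011
Gen 2 (rule 122): 011110110001111
Gen 3 (rule 62): 110001101011000

Answer: 110001101011000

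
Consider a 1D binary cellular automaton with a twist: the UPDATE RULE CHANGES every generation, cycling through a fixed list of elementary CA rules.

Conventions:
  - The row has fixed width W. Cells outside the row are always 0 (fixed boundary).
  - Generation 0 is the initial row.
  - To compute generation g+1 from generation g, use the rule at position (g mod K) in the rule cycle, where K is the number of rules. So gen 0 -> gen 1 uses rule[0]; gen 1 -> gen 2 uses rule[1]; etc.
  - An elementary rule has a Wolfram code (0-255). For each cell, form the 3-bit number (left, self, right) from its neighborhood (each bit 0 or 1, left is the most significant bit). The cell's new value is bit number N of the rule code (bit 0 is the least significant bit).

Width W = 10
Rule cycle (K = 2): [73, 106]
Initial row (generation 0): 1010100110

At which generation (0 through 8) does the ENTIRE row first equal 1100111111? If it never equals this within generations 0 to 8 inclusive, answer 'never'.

Answer: never

Derivation:
Gen 0: 1010100110
Gen 1 (rule 73): 0000000110
Gen 2 (rule 106): 0000001110
Gen 3 (rule 73): 1111101010
Gen 4 (rule 106): 1000110100
Gen 5 (rule 73): 0010110001
Gen 6 (rule 106): 0101110010
Gen 7 (rule 73): 0001010000
Gen 8 (rule 106): 0010100000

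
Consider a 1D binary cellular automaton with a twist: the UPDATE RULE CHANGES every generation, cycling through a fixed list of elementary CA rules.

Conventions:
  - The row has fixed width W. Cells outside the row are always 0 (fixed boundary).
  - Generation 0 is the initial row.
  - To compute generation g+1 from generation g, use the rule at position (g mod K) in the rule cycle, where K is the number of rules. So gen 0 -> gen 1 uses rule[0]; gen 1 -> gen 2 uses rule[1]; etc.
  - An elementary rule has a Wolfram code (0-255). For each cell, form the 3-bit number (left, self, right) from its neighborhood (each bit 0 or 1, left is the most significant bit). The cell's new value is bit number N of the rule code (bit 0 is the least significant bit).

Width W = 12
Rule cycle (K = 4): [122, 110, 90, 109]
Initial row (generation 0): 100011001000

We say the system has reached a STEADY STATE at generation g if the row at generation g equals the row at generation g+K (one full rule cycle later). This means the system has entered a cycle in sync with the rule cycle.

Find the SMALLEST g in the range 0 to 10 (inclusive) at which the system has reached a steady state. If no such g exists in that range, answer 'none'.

Gen 0: 100011001000
Gen 1 (rule 122): 010111110100
Gen 2 (rule 110): 111100011100
Gen 3 (rule 90): 100110110110
Gen 4 (rule 109): 100111111110
Gen 5 (rule 122): 011100000011
Gen 6 (rule 110): 110100000111
Gen 7 (rule 90): 110010001101
Gen 8 (rule 109): 110010101111
Gen 9 (rule 122): 111101011001
Gen 10 (rule 110): 100111111011
Gen 11 (rule 90): 011100001011
Gen 12 (rule 109): 010101101111
Gen 13 (rule 122): 101011111001
Gen 14 (rule 110): 111110001011

Answer: none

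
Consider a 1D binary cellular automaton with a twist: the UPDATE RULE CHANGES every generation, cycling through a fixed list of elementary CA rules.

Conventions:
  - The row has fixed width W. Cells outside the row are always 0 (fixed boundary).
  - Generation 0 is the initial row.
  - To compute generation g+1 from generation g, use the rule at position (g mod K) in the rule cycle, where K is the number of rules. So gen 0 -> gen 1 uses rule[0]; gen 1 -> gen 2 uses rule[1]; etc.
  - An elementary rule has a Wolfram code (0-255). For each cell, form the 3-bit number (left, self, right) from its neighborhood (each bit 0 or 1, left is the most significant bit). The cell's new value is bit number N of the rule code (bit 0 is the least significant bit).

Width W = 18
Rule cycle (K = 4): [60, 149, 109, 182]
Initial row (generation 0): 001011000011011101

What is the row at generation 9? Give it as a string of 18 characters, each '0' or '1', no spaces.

Answer: 101001000110111101

Derivation:
Gen 0: 001011000011011101
Gen 1 (rule 60): 001110100010110011
Gen 2 (rule 149): 100100111010001000
Gen 3 (rule 109): 100100101110101011
Gen 4 (rule 182): 111111110101111100
Gen 5 (rule 60): 100000001111000010
Gen 6 (rule 149): 111111100110111011
Gen 7 (rule 109): 100000100111101111
Gen 8 (rule 182): 110001111011010110
Gen 9 (rule 60): 101001000110111101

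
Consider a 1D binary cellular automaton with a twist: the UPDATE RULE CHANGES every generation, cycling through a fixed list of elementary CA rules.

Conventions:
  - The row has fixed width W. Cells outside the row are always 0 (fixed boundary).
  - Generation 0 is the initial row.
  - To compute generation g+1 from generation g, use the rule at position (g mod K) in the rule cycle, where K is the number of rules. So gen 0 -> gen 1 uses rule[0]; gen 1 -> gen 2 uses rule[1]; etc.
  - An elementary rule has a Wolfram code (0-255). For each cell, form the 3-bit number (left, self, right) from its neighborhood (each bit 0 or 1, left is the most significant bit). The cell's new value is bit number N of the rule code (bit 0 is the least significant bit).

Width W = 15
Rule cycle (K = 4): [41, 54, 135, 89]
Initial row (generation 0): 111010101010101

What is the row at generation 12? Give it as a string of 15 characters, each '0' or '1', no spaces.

Gen 0: 111010101010101
Gen 1 (rule 41): 100101010101010
Gen 2 (rule 54): 111111111111111
Gen 3 (rule 135): 011111111111110
Gen 4 (rule 89): 010000000000011
Gen 5 (rule 41): 000111111111010
Gen 6 (rule 54): 001000000000111
Gen 7 (rule 135): 111011111111010
Gen 8 (rule 89): 101010000001001
Gen 9 (rule 41): 010100111100000
Gen 10 (rule 54): 111111000010000
Gen 11 (rule 135): 011110011110111
Gen 12 (rule 89): 010011010010101

Answer: 010011010010101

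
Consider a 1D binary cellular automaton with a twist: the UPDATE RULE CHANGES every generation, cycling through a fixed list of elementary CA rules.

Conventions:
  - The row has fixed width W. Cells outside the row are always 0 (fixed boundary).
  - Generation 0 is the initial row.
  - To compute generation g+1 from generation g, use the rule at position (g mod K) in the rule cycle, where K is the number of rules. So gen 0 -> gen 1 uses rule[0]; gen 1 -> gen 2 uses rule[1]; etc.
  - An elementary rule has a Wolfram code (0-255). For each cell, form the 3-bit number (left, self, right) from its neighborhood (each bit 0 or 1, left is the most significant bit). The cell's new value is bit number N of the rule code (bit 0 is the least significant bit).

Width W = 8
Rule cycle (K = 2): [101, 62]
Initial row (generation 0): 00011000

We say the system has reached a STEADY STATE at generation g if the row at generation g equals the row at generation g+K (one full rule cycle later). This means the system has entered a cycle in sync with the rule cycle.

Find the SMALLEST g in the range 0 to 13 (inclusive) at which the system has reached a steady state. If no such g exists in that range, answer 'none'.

Gen 0: 00011000
Gen 1 (rule 101): 11001011
Gen 2 (rule 62): 10111110
Gen 3 (rule 101): 11000010
Gen 4 (rule 62): 10100111
Gen 5 (rule 101): 11100001
Gen 6 (rule 62): 10010011
Gen 7 (rule 101): 10010001
Gen 8 (rule 62): 11111011
Gen 9 (rule 101): 00001101
Gen 10 (rule 62): 00011011
Gen 11 (rule 101): 11001101
Gen 12 (rule 62): 10111011
Gen 13 (rule 101): 11001101
Gen 14 (rule 62): 10111011
Gen 15 (rule 101): 11001101

Answer: 11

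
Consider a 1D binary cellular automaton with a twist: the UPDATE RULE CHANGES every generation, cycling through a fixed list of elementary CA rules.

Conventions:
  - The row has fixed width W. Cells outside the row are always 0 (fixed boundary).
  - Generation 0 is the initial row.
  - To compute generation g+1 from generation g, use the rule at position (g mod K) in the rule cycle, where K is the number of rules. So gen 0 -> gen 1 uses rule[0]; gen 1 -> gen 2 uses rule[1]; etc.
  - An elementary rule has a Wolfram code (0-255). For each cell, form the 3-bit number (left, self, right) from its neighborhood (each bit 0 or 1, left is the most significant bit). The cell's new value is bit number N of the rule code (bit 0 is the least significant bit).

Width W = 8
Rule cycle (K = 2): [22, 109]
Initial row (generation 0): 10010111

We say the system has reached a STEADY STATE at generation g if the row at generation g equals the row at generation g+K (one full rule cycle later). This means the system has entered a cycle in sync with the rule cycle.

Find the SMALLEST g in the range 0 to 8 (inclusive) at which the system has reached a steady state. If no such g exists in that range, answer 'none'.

Answer: 0

Derivation:
Gen 0: 10010111
Gen 1 (rule 22): 11110000
Gen 2 (rule 109): 10010111
Gen 3 (rule 22): 11110000
Gen 4 (rule 109): 10010111
Gen 5 (rule 22): 11110000
Gen 6 (rule 109): 10010111
Gen 7 (rule 22): 11110000
Gen 8 (rule 109): 10010111
Gen 9 (rule 22): 11110000
Gen 10 (rule 109): 10010111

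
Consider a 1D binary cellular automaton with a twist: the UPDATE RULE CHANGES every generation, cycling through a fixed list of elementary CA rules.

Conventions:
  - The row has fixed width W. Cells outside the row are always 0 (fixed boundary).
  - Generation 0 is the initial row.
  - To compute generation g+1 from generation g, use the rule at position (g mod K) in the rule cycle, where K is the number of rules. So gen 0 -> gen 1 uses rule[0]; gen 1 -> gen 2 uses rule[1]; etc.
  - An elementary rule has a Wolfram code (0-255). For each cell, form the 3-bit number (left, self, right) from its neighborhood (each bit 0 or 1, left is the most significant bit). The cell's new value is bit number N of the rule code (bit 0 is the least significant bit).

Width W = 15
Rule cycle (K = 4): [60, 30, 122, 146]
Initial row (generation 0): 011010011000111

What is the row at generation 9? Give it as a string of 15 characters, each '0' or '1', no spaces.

Answer: 011001111101001

Derivation:
Gen 0: 011010011000111
Gen 1 (rule 60): 010111010100100
Gen 2 (rule 30): 110100010111110
Gen 3 (rule 122): 111010101100011
Gen 4 (rule 146): 010000000010100
Gen 5 (rule 60): 011000000011110
Gen 6 (rule 30): 110100000110001
Gen 7 (rule 122): 111010001111010
Gen 8 (rule 146): 010001010110001
Gen 9 (rule 60): 011001111101001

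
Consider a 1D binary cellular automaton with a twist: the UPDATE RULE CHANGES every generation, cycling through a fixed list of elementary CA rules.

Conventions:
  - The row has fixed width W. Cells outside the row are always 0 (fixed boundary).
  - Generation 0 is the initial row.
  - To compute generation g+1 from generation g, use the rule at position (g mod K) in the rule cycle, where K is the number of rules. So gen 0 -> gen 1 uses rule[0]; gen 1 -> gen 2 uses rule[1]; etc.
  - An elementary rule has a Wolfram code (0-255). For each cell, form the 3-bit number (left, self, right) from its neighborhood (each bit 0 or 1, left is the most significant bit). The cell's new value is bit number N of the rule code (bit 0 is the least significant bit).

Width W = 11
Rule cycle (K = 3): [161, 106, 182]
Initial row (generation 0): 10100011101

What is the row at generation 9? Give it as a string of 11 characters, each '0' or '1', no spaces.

Gen 0: 10100011101
Gen 1 (rule 161): 01001001010
Gen 2 (rule 106): 10010010100
Gen 3 (rule 182): 11111111110
Gen 4 (rule 161): 01111111100
Gen 5 (rule 106): 11000000100
Gen 6 (rule 182): 00100001110
Gen 7 (rule 161): 10001100100
Gen 8 (rule 106): 00011101000
Gen 9 (rule 182): 00101011100

Answer: 00101011100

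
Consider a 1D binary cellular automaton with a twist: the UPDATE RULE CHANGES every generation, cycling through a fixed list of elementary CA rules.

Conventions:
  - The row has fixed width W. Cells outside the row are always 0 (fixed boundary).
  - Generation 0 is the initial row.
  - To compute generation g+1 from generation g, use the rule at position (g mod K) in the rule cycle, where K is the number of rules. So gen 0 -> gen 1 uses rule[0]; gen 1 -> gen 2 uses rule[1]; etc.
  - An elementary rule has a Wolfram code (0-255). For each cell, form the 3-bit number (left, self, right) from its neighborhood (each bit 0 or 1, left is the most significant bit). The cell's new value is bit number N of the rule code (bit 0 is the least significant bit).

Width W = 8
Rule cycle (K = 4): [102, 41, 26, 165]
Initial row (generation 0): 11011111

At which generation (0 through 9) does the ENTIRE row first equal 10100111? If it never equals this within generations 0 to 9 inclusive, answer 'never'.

Gen 0: 11011111
Gen 1 (rule 102): 01100001
Gen 2 (rule 41): 01001100
Gen 3 (rule 26): 10111010
Gen 4 (rule 165): 11010110
Gen 5 (rule 102): 01111010
Gen 6 (rule 41): 01000100
Gen 7 (rule 26): 10101010
Gen 8 (rule 165): 11111110
Gen 9 (rule 102): 00000010

Answer: never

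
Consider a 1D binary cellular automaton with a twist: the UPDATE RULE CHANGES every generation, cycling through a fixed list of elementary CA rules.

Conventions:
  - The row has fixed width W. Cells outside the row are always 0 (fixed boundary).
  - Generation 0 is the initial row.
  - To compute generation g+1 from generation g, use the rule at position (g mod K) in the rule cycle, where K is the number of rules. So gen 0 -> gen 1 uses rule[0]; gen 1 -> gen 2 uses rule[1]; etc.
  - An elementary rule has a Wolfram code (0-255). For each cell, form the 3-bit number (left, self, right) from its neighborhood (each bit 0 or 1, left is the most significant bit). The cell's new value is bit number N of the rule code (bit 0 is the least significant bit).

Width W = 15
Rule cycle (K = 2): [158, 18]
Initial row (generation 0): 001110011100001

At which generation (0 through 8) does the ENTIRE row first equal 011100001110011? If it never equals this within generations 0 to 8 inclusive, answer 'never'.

Answer: 5

Derivation:
Gen 0: 001110011100001
Gen 1 (rule 158): 011101111010011
Gen 2 (rule 18): 100000000001100
Gen 3 (rule 158): 110000000011010
Gen 4 (rule 18): 001000000100001
Gen 5 (rule 158): 011100001110011
Gen 6 (rule 18): 100010010001100
Gen 7 (rule 158): 110111111011010
Gen 8 (rule 18): 000000000000001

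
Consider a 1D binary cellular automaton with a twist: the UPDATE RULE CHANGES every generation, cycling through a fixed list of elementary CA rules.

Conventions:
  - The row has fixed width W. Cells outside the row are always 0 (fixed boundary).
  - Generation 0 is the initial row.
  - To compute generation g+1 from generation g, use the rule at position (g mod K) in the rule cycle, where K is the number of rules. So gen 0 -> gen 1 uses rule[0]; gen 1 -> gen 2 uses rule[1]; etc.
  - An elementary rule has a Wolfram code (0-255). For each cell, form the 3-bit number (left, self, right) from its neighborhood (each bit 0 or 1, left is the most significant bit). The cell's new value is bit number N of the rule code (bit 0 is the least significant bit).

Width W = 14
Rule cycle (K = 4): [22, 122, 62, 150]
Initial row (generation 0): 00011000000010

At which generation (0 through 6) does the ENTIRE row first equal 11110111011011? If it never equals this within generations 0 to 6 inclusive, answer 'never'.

Answer: 3

Derivation:
Gen 0: 00011000000010
Gen 1 (rule 22): 00100100000111
Gen 2 (rule 122): 01011010001101
Gen 3 (rule 62): 11110111011011
Gen 4 (rule 150): 01100010000000
Gen 5 (rule 22): 10010111000000
Gen 6 (rule 122): 01101101100000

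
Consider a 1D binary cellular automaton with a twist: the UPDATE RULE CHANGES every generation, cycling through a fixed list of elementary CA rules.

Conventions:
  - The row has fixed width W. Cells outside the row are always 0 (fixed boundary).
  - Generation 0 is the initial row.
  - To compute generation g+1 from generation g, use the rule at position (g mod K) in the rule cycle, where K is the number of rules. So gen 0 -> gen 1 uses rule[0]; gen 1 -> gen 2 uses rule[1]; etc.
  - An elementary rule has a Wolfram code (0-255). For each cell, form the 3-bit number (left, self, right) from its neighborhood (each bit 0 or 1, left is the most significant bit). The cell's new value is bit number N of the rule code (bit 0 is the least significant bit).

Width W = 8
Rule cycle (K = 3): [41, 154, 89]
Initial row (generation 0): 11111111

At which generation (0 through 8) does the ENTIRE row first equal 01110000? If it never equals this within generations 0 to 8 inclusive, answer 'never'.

Gen 0: 11111111
Gen 1 (rule 41): 10000000
Gen 2 (rule 154): 01000000
Gen 3 (rule 89): 00111111
Gen 4 (rule 41): 10100000
Gen 5 (rule 154): 00010000
Gen 6 (rule 89): 11001111
Gen 7 (rule 41): 10001000
Gen 8 (rule 154): 01010100

Answer: never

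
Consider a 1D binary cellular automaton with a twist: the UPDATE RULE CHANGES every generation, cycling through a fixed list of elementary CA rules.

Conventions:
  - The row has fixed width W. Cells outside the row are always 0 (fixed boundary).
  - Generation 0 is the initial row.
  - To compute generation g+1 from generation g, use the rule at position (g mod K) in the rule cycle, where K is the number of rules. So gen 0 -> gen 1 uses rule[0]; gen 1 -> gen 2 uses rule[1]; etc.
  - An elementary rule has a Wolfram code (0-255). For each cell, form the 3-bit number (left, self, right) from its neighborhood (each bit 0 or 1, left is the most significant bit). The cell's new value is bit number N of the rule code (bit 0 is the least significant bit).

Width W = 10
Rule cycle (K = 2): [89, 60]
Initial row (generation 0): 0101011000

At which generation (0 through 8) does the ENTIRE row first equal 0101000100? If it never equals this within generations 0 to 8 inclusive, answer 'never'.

Answer: 6

Derivation:
Gen 0: 0101011000
Gen 1 (rule 89): 0000011111
Gen 2 (rule 60): 0000010000
Gen 3 (rule 89): 1111001111
Gen 4 (rule 60): 1000101000
Gen 5 (rule 89): 0110000111
Gen 6 (rule 60): 0101000100
Gen 7 (rule 89): 0000110011
Gen 8 (rule 60): 0000101010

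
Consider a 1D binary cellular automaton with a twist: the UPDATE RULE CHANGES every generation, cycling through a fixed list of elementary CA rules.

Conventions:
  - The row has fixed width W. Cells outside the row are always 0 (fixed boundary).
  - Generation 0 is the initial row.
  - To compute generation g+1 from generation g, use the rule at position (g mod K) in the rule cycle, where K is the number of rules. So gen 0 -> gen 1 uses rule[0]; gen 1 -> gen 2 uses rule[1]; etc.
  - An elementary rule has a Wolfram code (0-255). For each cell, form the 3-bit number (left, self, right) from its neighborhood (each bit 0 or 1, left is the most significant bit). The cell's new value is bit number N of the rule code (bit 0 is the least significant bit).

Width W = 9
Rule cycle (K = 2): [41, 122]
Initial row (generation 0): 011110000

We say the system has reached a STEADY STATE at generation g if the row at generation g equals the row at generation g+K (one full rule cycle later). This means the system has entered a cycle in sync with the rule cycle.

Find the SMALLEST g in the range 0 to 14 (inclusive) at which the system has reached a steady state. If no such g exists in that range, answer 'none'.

Gen 0: 011110000
Gen 1 (rule 41): 010000111
Gen 2 (rule 122): 101001101
Gen 3 (rule 41): 010001010
Gen 4 (rule 122): 101010101
Gen 5 (rule 41): 010101010
Gen 6 (rule 122): 101010101
Gen 7 (rule 41): 010101010
Gen 8 (rule 122): 101010101
Gen 9 (rule 41): 010101010
Gen 10 (rule 122): 101010101
Gen 11 (rule 41): 010101010
Gen 12 (rule 122): 101010101
Gen 13 (rule 41): 010101010
Gen 14 (rule 122): 101010101
Gen 15 (rule 41): 010101010
Gen 16 (rule 122): 101010101

Answer: 4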